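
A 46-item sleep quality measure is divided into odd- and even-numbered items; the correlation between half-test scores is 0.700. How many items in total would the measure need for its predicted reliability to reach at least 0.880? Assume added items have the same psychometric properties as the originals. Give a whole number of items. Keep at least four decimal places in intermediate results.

73

Corrected full-test reliability: r_full = 2 × 0.700 / (1 + 0.700) ≈ 0.8235
Solve Spearman-Brown for n: n = 0.880(1 − 0.8235) / [0.8235(1 − 0.880)] = 1.5717
Required items = 1.5717 × 46 = 72.30, so 73 items.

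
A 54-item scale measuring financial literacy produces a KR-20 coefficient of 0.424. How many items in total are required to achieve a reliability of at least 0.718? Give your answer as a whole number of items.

n = [0.718 × 0.576] / [0.424 × 0.282]
n = 0.413568 / 0.119568 ≈ 3.4589
3.4589 × 54 = 186.78 → 187 items

187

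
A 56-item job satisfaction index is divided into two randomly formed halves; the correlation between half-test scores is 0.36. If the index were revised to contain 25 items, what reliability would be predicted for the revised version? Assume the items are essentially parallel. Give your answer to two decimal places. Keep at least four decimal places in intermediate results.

First correct the split-half correlation to full-test reliability: r_full = 2 × 0.36 / (1 + 0.36) ≈ 0.5294
Then adjust to 25 items: n = 25/56 = 0.4464
r_new = n·r_full / (1 + (n − 1)·r_full) = 0.2363 / 0.7069 ≈ 0.3343

0.33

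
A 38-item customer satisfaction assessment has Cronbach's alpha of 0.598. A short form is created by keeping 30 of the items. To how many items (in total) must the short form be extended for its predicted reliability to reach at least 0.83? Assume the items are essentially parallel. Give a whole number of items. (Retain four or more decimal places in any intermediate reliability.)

First, r for the 30-item form: n = 30/38 = 0.7895, so r_30 = 0.7895·0.598/(1 + (0.7895 − 1)·0.598) = 0.5401
Length factor from the short form to reach 0.83: n' = 0.83(1 − 0.5401) / [0.5401(1 − 0.83)] ≈ 4.1574
Items = 4.1574 × 30 ≈ 124.72 → 125

125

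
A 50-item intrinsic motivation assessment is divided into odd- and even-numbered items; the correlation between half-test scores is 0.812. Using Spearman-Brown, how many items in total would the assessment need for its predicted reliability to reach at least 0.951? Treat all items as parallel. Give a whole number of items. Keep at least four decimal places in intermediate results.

113

r_full = 2(0.812)/(1 + 0.812) = 0.8962
Solve Spearman-Brown for n: n = 0.951(1 − 0.8962) / [0.8962(1 − 0.951)] = 2.2479
Required items = 2.2479 × 50 = 112.39, so 113 items.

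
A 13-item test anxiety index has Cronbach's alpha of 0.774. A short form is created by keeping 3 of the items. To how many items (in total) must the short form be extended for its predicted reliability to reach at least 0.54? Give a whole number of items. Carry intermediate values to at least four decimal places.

First, r for the 3-item form: n = 3/13 = 0.2308, so r_3 = 0.2308·0.774/(1 + (0.2308 − 1)·0.774) = 0.4415
Then solve for n' with r_old = 0.4415, r_target = 0.54: n' = 0.54(1 − 0.4415)/[0.4415(1 − 0.54)] = 1.4850
Items = 1.4850 × 3 ≈ 4.46 → 5

5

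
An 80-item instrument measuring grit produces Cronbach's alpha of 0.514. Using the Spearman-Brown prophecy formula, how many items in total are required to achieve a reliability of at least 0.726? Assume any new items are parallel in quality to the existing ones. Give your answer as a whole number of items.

n = 0.726(1 − 0.514) / [0.514(1 − 0.726)]
n = 0.352836 / 0.140836 ≈ 2.5053
2.5053 × 80 = 200.42 → 201 items

201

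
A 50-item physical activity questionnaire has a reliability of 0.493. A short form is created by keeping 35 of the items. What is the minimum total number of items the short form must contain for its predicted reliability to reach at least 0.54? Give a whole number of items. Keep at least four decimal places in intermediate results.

First, r for the 35-item form: n = 35/50 = 0.7000, so r_35 = 0.7000·0.493/(1 + (0.7000 − 1)·0.493) = 0.4050
Then solve for n' with r_old = 0.4050, r_target = 0.54: n' = 0.54(1 − 0.4050)/[0.4050(1 − 0.54)] = 1.7246
Items = 1.7246 × 35 ≈ 60.36 → 61

61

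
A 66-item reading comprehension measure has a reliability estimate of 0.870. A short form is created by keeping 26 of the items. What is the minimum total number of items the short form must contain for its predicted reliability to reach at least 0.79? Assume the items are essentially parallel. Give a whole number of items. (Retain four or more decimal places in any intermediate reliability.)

First, r for the 26-item form: n = 26/66 = 0.3939, so r_26 = 0.3939·0.870/(1 + (0.3939 − 1)·0.870) = 0.7250
Length factor from the short form to reach 0.79: n' = 0.79(1 − 0.7250) / [0.7250(1 − 0.79)] ≈ 1.4269
Items = 1.4269 × 26 ≈ 37.10 → 38

38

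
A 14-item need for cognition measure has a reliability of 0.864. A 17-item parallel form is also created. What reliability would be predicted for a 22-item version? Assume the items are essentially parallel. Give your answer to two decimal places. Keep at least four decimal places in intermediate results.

The 17-item form is not needed; work directly from the 14-item form with n = 22/14 = 1.5714.
r_{22} = n·r / (1 + (n − 1)·r) = 1.3577 / 1.4937 ≈ 0.9090

0.91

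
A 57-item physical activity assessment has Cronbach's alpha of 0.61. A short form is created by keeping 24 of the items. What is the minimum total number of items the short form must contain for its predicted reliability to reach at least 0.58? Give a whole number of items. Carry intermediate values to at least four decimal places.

First, r for the 24-item form: n = 24/57 = 0.4211, so r_24 = 0.4211·0.61/(1 + (0.4211 − 1)·0.61) = 0.3971
Length factor from the short form to reach 0.58: n' = 0.58(1 − 0.3971) / [0.3971(1 − 0.58)] ≈ 2.0966
Total items = 2.0966 × 24 = 50.32, rounded up to 51.

51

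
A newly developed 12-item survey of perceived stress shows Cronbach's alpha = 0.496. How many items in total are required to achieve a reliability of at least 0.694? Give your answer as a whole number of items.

28

Rearranging the Spearman-Brown formula for n,
n = r_target (1 − r_old) / [ r_old (1 − r_target) ]
n = 0.694(1 − 0.496) / [0.496(1 − 0.694)]
n = 0.349776 / 0.151776 ≈ 2.3046
So the test needs 2.3046 × 12 ≈ 27.66 items; rounding up, 28.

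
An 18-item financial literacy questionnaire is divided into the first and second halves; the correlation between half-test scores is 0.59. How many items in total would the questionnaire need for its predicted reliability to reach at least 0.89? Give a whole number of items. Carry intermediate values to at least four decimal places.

51

r_full = 2(0.59)/(1 + 0.59) = 0.7421
n = r_tgt(1 − r_full) / [r_full(1 − r_tgt)] = 0.89 × 0.2579 / (0.7421 × 0.11) ≈ 2.8118
Items = 2.8118 × 18 ≈ 50.61 → 51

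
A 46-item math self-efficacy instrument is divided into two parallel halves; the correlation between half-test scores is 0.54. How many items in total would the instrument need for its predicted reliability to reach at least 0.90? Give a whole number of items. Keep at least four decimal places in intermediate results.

177

Corrected full-test reliability: r_full = 2 × 0.54 / (1 + 0.54) ≈ 0.7013
n = r_tgt(1 − r_full) / [r_full(1 − r_tgt)] = 0.90 × 0.2987 / (0.7013 × 0.10) ≈ 3.8333
Required items = 3.8333 × 46 = 176.33, so 177 items.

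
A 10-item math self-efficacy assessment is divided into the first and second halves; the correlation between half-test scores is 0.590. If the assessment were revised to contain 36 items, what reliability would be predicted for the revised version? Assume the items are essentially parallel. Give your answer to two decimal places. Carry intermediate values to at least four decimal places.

0.91

Full-test reliability from the split-half r: r_full = 2(0.590)/(1 + 0.590) = 0.7421
Length factor from 10 to 36 items: n = 36/10 = 3.6000
r_new = n·r_full / (1 + (n − 1)·r_full) = 2.6716 / 2.9295 ≈ 0.9120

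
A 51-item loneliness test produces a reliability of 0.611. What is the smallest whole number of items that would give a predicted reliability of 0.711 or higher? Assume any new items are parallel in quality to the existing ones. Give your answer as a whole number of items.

80

n = 0.711 × (1 − 0.611) / [ 0.611 × (1 − 0.711) ]
n = 0.276579 / 0.176579 ≈ 1.5663
1.5663 × 51 = 79.88 → 80 items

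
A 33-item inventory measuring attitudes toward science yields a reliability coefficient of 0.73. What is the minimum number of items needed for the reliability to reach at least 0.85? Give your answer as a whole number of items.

70

n = 0.85(1 − 0.73) / [0.73(1 − 0.85)]
  = 0.2295 / 0.1095 = 2.0959
Items needed = n × 33 = 2.0959 × 33 ≈ 69.16 → round up to 70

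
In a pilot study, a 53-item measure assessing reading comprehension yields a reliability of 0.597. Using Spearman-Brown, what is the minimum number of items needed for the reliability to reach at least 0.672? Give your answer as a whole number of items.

74

Invert Spearman-Brown to solve for n:
n = r_target (1 − r_old) / [ r_old (1 − r_target) ]
n = [0.672 × 0.403] / [0.597 × 0.328]
  = 0.270816 / 0.195816 = 1.3830
1.3830 × 53 = 73.30 → 74 items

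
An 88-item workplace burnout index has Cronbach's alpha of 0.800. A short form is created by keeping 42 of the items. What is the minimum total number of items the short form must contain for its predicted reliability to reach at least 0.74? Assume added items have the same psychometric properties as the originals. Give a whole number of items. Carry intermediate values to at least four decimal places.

63

First, r for the 42-item form: n = 42/88 = 0.4773, so r_42 = 0.4773·0.800/(1 + (0.4773 − 1)·0.800) = 0.6563
Length factor from the short form to reach 0.74: n' = 0.74(1 − 0.6563) / [0.6563(1 − 0.74)] ≈ 1.4905
Total items = 1.4905 × 42 = 62.60, rounded up to 63.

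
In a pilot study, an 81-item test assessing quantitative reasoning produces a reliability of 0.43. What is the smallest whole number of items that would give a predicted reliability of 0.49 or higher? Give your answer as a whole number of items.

n = 0.49(1 − 0.43) / [0.43(1 − 0.49)]
n = 0.2793 / 0.2193 ≈ 1.2736
1.2736 × 81 = 103.16 → 104 items

104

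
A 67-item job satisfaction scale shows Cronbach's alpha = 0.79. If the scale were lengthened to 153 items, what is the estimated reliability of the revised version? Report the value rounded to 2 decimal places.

0.90

Length ratio n = 153/67 = 2.2836
Apply the Spearman-Brown prophecy formula, r' = nr / [1 + (n − 1)r]:
r_new = (2.2836 × 0.79) / (1 + (2.2836 − 1) × 0.79)
r_new = 1.8040 / 2.0140 ≈ 0.8957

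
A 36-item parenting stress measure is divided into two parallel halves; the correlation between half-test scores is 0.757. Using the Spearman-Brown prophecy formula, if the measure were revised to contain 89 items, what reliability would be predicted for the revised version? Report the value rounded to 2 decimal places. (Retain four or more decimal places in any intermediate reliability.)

Full-test reliability from the split-half r: r_full = 2(0.757)/(1 + 0.757) = 0.8617
Then adjust to 89 items: n = 89/36 = 2.4722
r_new = n·r_full / (1 + (n − 1)·r_full) = 2.1303 / 2.2686 ≈ 0.9390

0.94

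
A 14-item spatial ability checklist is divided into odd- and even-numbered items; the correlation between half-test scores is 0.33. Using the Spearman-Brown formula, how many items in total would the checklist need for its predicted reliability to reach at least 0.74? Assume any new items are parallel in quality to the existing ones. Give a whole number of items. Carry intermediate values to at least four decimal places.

Corrected full-test reliability: r_full = 2 × 0.33 / (1 + 0.33) ≈ 0.4962
n = r_tgt(1 − r_full) / [r_full(1 − r_tgt)] = 0.74 × 0.5038 / (0.4962 × 0.26) ≈ 2.8897
Required items = 2.8897 × 14 = 40.46, so 41 items.

41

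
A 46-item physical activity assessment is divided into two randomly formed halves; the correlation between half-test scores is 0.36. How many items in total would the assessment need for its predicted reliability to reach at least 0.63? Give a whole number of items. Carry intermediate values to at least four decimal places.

70

Corrected full-test reliability: r_full = 2 × 0.36 / (1 + 0.36) ≈ 0.5294
n = r_tgt(1 − r_full) / [r_full(1 − r_tgt)] = 0.63 × 0.4706 / (0.5294 × 0.37) ≈ 1.5136
Required items = 1.5136 × 46 = 69.63, so 70 items.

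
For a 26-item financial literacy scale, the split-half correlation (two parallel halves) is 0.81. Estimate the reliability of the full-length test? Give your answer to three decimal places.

0.895

Each half is half the length of the full test, so the full test is n = 2 times a half.
r_full = 2r_hh / (1 + r_hh) = 2 × 0.81 / (1 + 0.81)
       = 1.6200 / 1.8100 = 0.8950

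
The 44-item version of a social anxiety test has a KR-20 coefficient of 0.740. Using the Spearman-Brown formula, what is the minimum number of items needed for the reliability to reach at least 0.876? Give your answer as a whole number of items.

110

n = [0.876 × 0.260] / [0.740 × 0.124]
  = 0.227760 / 0.091760 = 2.4821
Items needed = n × 44 = 2.4821 × 44 ≈ 109.21 → round up to 110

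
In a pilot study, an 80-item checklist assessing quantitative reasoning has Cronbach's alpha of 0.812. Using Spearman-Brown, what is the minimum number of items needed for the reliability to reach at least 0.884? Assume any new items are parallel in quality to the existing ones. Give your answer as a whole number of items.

Invert Spearman-Brown to solve for n:
n = r*(1 − r) / [ r (1 − r*) ]
n = [0.884 × 0.188] / [0.812 × 0.116]
  = 0.166192 / 0.094192 = 1.7644
1.7644 × 80 = 141.15 → 142 items

142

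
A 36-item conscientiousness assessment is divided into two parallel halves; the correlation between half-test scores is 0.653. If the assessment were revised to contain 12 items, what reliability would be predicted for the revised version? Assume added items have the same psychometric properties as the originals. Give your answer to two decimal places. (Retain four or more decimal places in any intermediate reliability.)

First correct the split-half correlation to full-test reliability: r_full = 2 × 0.653 / (1 + 0.653) ≈ 0.7901
Then adjust to 12 items: n = 12/36 = 0.3333
r_new = n·r_full / (1 + (n − 1)·r_full) = 0.2633 / 0.4732 ≈ 0.5564

0.56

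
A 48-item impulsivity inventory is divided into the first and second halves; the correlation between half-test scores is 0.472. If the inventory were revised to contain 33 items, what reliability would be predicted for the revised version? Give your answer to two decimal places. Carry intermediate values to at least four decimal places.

0.55

Full-test reliability from the split-half r: r_full = 2(0.472)/(1 + 0.472) = 0.6413
Then adjust to 33 items: n = 33/48 = 0.6875
r_new = n·r_full / (1 + (n − 1)·r_full) = 0.4409 / 0.7996 ≈ 0.5514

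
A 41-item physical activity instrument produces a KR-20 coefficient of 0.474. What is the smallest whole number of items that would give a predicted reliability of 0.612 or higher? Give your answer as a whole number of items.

72

Invert Spearman-Brown to solve for n:
n = r_target (1 − r_old) / [ r_old (1 − r_target) ]
n = 0.612 × (1 − 0.474) / [ 0.474 × (1 − 0.612) ]
n = 0.321912 / 0.183912 ≈ 1.7504
So the test needs 1.7504 × 41 ≈ 71.77 items; rounding up, 72.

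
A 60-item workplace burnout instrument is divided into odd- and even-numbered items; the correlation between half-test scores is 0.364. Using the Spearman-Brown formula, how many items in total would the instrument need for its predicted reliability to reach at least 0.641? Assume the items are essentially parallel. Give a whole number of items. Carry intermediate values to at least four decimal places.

Corrected full-test reliability: r_full = 2 × 0.364 / (1 + 0.364) ≈ 0.5337
Solve Spearman-Brown for n: n = 0.641(1 − 0.5337) / [0.5337(1 − 0.641)] = 1.5600
Required items = 1.5600 × 60 = 93.60, so 94 items.

94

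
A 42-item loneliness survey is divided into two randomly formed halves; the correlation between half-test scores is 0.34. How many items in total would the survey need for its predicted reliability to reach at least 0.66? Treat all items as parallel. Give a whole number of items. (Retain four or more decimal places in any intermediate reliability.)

80

Corrected full-test reliability: r_full = 2 × 0.34 / (1 + 0.34) ≈ 0.5075
n = r_tgt(1 − r_full) / [r_full(1 − r_tgt)] = 0.66 × 0.4925 / (0.5075 × 0.34) ≈ 1.8838
Items = 1.8838 × 42 ≈ 79.12 → 80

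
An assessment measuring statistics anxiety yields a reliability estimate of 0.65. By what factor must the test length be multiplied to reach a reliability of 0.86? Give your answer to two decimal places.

3.31

Rearranging the Spearman-Brown formula for n,
n = r_target (1 − r_old) / [ r_old (1 − r_target) ]
n = 0.86(1 − 0.65) / [0.65(1 − 0.86)]
  = 0.3010 / 0.0910 = 3.3077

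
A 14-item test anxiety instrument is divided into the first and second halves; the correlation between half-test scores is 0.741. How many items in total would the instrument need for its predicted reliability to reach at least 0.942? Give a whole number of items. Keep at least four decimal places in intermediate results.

r_full = 2(0.741)/(1 + 0.741) = 0.8512
Solve Spearman-Brown for n: n = 0.942(1 − 0.8512) / [0.8512(1 − 0.942)] = 2.8392
Items = 2.8392 × 14 ≈ 39.75 → 40

40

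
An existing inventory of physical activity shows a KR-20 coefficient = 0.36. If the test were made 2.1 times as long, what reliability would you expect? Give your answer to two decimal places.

0.54

By Spearman-Brown, r_new = n r / (1 + (n − 1) r).
r_new = 2.1·0.36 / [1 + (2.1 − 1)·0.36]
     = 0.7560 / 1.3960 = 0.5415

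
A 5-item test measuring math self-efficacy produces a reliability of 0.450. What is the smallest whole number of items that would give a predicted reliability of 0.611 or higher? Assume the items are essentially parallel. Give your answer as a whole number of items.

10

Invert Spearman-Brown to solve for n:
n = r*(1 − r) / [ r (1 − r*) ]
n = 0.611(1 − 0.450) / [0.450(1 − 0.611)]
  = 0.336050 / 0.175050 = 1.9197
Items needed = n × 5 = 1.9197 × 5 ≈ 9.60 → round up to 10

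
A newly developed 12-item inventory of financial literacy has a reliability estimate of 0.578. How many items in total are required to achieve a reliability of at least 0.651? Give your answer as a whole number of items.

17

Spearman-Brown solved for the length factor n:
n = r*(1 − r) / [ r (1 − r*) ]
n = [0.651 × 0.422] / [0.578 × 0.349]
  = 0.274722 / 0.201722 = 1.3619
Items needed = n × 12 = 1.3619 × 12 ≈ 16.34 → round up to 17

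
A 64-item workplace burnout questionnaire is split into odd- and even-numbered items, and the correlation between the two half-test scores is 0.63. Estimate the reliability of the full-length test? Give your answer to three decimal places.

0.773

The full test is twice the length of either half (n = 2).
r_full = 2r_hh / (1 + r_hh) = 2 × 0.63 / (1 + 0.63)
       = 1.2600 / 1.6300 = 0.7730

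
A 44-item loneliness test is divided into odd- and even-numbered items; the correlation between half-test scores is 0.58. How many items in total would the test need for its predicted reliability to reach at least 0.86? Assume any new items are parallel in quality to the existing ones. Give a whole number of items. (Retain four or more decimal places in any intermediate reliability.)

98

r_full = 2(0.58)/(1 + 0.58) = 0.7342
Solve Spearman-Brown for n: n = 0.86(1 − 0.7342) / [0.7342(1 − 0.86)] = 2.2239
Items = 2.2239 × 44 ≈ 97.85 → 98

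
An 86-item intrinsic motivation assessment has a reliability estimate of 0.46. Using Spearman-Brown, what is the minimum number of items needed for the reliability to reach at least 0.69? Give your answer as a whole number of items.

n = 0.69 × (1 − 0.46) / [ 0.46 × (1 − 0.69) ]
  = 0.3726 / 0.1426 = 2.6129
So the test needs 2.6129 × 86 ≈ 224.71 items; rounding up, 225.

225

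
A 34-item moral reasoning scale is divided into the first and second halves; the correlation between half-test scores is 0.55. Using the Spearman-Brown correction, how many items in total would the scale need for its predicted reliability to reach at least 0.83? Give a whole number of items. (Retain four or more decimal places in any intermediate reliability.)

r_full = 2(0.55)/(1 + 0.55) = 0.7097
n = r_tgt(1 − r_full) / [r_full(1 − r_tgt)] = 0.83 × 0.2903 / (0.7097 × 0.17) ≈ 1.9971
Items = 1.9971 × 34 ≈ 67.90 → 68

68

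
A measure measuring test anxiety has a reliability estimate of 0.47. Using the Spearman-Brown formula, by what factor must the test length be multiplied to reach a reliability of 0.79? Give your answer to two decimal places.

Spearman-Brown solved for the length factor n:
n = r*(1 − r) / [ r (1 − r*) ]
n = [0.79 × 0.53] / [0.47 × 0.21]
  = 0.4187 / 0.0987 = 4.2421

4.24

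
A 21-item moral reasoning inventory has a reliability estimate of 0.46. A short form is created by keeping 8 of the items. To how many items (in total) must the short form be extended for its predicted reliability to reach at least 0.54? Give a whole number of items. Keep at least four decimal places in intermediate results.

29

First, r for the 8-item form: n = 8/21 = 0.3810, so r_8 = 0.3810·0.46/(1 + (0.3810 − 1)·0.46) = 0.2450
Length factor from the short form to reach 0.54: n' = 0.54(1 − 0.2450) / [0.2450(1 − 0.54)] ≈ 3.6176
Items = 3.6176 × 8 ≈ 28.94 → 29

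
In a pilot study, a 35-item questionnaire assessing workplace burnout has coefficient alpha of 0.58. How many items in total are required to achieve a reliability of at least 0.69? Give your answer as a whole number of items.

57

Invert Spearman-Brown to solve for n:
n = r*(1 − r) / [ r (1 − r*) ]
n = 0.69(1 − 0.58) / [0.58(1 − 0.69)]
n = 0.2898 / 0.1798 ≈ 1.6118
Items needed = n × 35 = 1.6118 × 35 ≈ 56.41 → round up to 57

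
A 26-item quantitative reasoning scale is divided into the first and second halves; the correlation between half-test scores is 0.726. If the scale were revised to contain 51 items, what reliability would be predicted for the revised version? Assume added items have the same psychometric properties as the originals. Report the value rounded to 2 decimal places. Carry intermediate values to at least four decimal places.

Full-test reliability from the split-half r: r_full = 2(0.726)/(1 + 0.726) = 0.8413
Length factor from 26 to 51 items: n = 51/26 = 1.9615
r_new = n·r_full / (1 + (n − 1)·r_full) = 1.6502 / 1.8089 ≈ 0.9123

0.91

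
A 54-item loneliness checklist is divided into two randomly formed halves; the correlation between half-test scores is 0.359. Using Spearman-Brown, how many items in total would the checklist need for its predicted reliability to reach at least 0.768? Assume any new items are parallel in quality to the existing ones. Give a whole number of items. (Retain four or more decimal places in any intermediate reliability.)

160

Corrected full-test reliability: r_full = 2 × 0.359 / (1 + 0.359) ≈ 0.5283
n = r_tgt(1 − r_full) / [r_full(1 − r_tgt)] = 0.768 × 0.4717 / (0.5283 × 0.232) ≈ 2.9557
Items = 2.9557 × 54 ≈ 159.61 → 160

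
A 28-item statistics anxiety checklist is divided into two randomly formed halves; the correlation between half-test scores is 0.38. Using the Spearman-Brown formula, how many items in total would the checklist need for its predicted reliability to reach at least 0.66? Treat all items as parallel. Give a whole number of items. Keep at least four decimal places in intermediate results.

r_full = 2(0.38)/(1 + 0.38) = 0.5507
n = r_tgt(1 − r_full) / [r_full(1 − r_tgt)] = 0.66 × 0.4493 / (0.5507 × 0.34) ≈ 1.5837
Required items = 1.5837 × 28 = 44.34, so 45 items.

45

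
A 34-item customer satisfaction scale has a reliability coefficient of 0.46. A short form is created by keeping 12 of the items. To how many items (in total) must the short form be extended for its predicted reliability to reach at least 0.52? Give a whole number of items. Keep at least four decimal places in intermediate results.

First, r for the 12-item form: n = 12/34 = 0.3529, so r_12 = 0.3529·0.46/(1 + (0.3529 − 1)·0.46) = 0.2311
Length factor from the short form to reach 0.52: n' = 0.52(1 − 0.2311) / [0.2311(1 − 0.52)] ≈ 3.6044
Total items = 3.6044 × 12 = 43.25, rounded up to 44.

44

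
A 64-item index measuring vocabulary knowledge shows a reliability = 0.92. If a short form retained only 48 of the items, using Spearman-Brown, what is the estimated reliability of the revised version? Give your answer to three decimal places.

n = 48/64 = 0.75
By Spearman-Brown, r_new = n r / (1 + (n − 1) r).
r_new = (0.75 × 0.92) / (1 + (0.75 − 1) × 0.92)
r_new = 0.6900 / 0.7700 ≈ 0.8961

0.896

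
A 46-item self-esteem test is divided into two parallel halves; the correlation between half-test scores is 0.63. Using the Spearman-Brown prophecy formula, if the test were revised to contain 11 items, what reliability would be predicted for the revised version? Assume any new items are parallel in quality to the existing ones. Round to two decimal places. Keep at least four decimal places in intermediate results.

First correct the split-half correlation to full-test reliability: r_full = 2 × 0.63 / (1 + 0.63) ≈ 0.7730
Length factor from 46 to 11 items: n = 11/46 = 0.2391
r_new = n·r_full / (1 + (n − 1)·r_full) = 0.1848 / 0.4118 ≈ 0.4488

0.45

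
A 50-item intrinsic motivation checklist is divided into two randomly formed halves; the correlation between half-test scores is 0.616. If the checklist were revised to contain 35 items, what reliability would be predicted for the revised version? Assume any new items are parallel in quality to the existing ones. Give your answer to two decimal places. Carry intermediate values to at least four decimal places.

0.69

First correct the split-half correlation to full-test reliability: r_full = 2 × 0.616 / (1 + 0.616) ≈ 0.7624
Then adjust to 35 items: n = 35/50 = 0.7000
r_new = n·r_full / (1 + (n − 1)·r_full) = 0.5337 / 0.7713 ≈ 0.6919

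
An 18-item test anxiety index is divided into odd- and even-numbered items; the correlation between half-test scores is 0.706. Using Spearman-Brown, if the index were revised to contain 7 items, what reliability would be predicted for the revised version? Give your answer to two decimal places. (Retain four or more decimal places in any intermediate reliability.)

First correct the split-half correlation to full-test reliability: r_full = 2 × 0.706 / (1 + 0.706) ≈ 0.8277
Length factor from 18 to 7 items: n = 7/18 = 0.3889
r_new = n·r_full / (1 + (n − 1)·r_full) = 0.3219 / 0.4942 ≈ 0.6514

0.65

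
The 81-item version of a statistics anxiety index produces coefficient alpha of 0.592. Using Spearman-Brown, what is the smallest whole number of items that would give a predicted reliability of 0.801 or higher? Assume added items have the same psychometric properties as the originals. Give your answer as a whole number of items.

Invert Spearman-Brown to solve for n:
n = r_target (1 − r_old) / [ r_old (1 − r_target) ]
n = 0.801 × (1 − 0.592) / [ 0.592 × (1 − 0.801) ]
n = 0.326808 / 0.117808 ≈ 2.7741
Items needed = n × 81 = 2.7741 × 81 ≈ 224.70 → round up to 225

225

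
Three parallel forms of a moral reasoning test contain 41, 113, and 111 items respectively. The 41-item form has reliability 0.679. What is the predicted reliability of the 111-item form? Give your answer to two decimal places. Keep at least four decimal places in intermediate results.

0.85

Only the ratio of lengths matters: n = 111/41 = 2.7073
r_{111} = n·r / (1 + (n − 1)·r) = 1.8383 / 2.1593 ≈ 0.8513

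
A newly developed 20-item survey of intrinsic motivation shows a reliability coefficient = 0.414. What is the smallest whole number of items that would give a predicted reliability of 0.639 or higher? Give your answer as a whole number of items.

n = [0.639 × 0.586] / [0.414 × 0.361]
n = 0.374454 / 0.149454 ≈ 2.5055
So the test needs 2.5055 × 20 ≈ 50.11 items; rounding up, 51.

51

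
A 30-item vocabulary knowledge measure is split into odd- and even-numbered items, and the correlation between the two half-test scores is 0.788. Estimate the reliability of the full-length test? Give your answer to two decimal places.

Apply the Spearman-Brown correction with n = 2:
r_full = 2(0.788) / (1 + 0.788)
r_full = 1.5760 / 1.7880 ≈ 0.8814

0.88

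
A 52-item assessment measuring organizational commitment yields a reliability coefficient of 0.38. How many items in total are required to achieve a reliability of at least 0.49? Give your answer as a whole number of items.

Invert Spearman-Brown to solve for n:
n = r_target (1 − r_old) / [ r_old (1 − r_target) ]
n = 0.49(1 − 0.38) / [0.38(1 − 0.49)]
  = 0.3038 / 0.1938 = 1.5676
So the test needs 1.5676 × 52 ≈ 81.52 items; rounding up, 82.

82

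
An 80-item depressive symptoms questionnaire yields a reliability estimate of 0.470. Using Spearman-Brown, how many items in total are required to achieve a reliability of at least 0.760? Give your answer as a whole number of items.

286

Spearman-Brown solved for the length factor n:
n = r*(1 − r) / [ r (1 − r*) ]
n = [0.760 × 0.530] / [0.470 × 0.240]
  = 0.402800 / 0.112800 = 3.5709
Items needed = n × 80 = 3.5709 × 80 ≈ 285.67 → round up to 286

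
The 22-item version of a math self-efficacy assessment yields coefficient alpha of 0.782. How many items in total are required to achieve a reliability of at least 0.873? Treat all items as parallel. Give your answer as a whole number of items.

43

Rearranging the Spearman-Brown formula for n,
n = r*(1 − r) / [ r (1 − r*) ]
n = 0.873 × (1 − 0.782) / [ 0.782 × (1 − 0.873) ]
  = 0.190314 / 0.099314 = 1.9163
1.9163 × 22 = 42.16 → 43 items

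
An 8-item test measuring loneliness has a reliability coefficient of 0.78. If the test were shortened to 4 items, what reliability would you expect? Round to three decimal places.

0.639

n = 4/8 = 0.5
r_new = 0.5·0.78 / [1 + (0.5 − 1)·0.78]
     = 0.3900 / 0.6100 = 0.6393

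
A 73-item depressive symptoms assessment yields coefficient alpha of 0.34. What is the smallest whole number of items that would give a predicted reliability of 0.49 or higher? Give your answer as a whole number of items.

Rearranging the Spearman-Brown formula for n,
n = r*(1 − r) / [ r (1 − r*) ]
n = [0.49 × 0.66] / [0.34 × 0.51]
n = 0.3234 / 0.1734 ≈ 1.8651
Items needed = n × 73 = 1.8651 × 73 ≈ 136.15 → round up to 137

137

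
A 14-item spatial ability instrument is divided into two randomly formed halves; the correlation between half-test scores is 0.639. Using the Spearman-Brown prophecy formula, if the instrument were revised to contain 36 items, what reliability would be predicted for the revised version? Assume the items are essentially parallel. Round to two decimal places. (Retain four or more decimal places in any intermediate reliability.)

0.90

Spearman-Brown correction (n = 2): r_full = 2·0.639/(1 + 0.639) = 0.7797
Then adjust to 36 items: n = 36/14 = 2.5714
r_new = n·r_full / (1 + (n − 1)·r_full) = 2.0049 / 2.2252 ≈ 0.9010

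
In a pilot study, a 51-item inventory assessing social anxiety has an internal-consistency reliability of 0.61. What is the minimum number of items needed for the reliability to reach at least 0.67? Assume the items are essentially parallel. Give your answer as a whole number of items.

Rearranging the Spearman-Brown formula for n,
n = r*(1 − r) / [ r (1 − r*) ]
n = 0.67 × (1 − 0.61) / [ 0.61 × (1 − 0.67) ]
n = 0.2613 / 0.2013 ≈ 1.2981
Items needed = n × 51 = 1.2981 × 51 ≈ 66.20 → round up to 67

67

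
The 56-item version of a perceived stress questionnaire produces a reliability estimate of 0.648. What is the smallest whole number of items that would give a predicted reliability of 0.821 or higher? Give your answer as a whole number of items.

140

Rearranging the Spearman-Brown formula for n,
n = r_target (1 − r_old) / [ r_old (1 − r_target) ]
n = 0.821 × (1 − 0.648) / [ 0.648 × (1 − 0.821) ]
  = 0.288992 / 0.115992 = 2.4915
2.4915 × 56 = 139.52 → 140 items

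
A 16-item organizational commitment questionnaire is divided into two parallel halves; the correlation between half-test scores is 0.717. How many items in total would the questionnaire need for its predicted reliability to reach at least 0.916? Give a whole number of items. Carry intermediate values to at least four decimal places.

35

Corrected full-test reliability: r_full = 2 × 0.717 / (1 + 0.717) ≈ 0.8352
n = r_tgt(1 − r_full) / [r_full(1 − r_tgt)] = 0.916 × 0.1648 / (0.8352 × 0.084) ≈ 2.1517
Items = 2.1517 × 16 ≈ 34.43 → 35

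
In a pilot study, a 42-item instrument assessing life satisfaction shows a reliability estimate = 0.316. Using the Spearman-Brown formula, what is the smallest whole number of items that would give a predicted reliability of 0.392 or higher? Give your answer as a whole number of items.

n = [0.392 × 0.684] / [0.316 × 0.608]
n = 0.268128 / 0.192128 ≈ 1.3956
So the test needs 1.3956 × 42 ≈ 58.62 items; rounding up, 59.

59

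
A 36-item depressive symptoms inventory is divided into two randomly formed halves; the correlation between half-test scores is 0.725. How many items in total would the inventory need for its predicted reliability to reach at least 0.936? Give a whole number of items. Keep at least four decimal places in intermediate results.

r_full = 2(0.725)/(1 + 0.725) = 0.8406
n = r_tgt(1 − r_full) / [r_full(1 − r_tgt)] = 0.936 × 0.1594 / (0.8406 × 0.064) ≈ 2.7733
Items = 2.7733 × 36 ≈ 99.84 → 100

100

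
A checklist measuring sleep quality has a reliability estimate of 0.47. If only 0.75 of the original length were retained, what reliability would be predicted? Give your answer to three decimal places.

By Spearman-Brown, r_new = n r / (1 + (n − 1) r).
r_new = 0.75·0.47 / [1 + (0.75 − 1)·0.47]
r_new = 0.3525 / 0.8825 ≈ 0.3994

0.399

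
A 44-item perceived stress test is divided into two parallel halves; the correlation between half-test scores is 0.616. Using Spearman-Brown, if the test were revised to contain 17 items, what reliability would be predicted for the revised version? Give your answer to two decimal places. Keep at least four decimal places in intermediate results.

0.55

First correct the split-half correlation to full-test reliability: r_full = 2 × 0.616 / (1 + 0.616) ≈ 0.7624
Then adjust to 17 items: n = 17/44 = 0.3864
r_new = n·r_full / (1 + (n − 1)·r_full) = 0.2946 / 0.5322 ≈ 0.5536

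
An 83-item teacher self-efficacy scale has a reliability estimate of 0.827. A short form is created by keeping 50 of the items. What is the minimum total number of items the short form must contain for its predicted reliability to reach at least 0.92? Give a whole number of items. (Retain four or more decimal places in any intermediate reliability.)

First, r for the 50-item form: n = 50/83 = 0.6024, so r_50 = 0.6024·0.827/(1 + (0.6024 − 1)·0.827) = 0.7422
Then solve for n' with r_old = 0.7422, r_target = 0.92: n' = 0.92(1 − 0.7422)/[0.7422(1 − 0.92)] = 3.9945
Items = 3.9945 × 50 ≈ 199.72 → 200

200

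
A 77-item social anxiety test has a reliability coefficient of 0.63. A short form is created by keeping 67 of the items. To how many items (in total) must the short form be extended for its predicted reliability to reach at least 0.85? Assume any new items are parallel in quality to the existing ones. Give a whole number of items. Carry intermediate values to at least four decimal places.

257

Short-form reliability: n = 67/77 = 0.8701; r_67 = n·r/(1+(n−1)r) ≈ 0.5970
Then solve for n' with r_old = 0.5970, r_target = 0.85: n' = 0.85(1 − 0.5970)/[0.5970(1 − 0.85)] = 3.8252
Items = 3.8252 × 67 ≈ 256.29 → 257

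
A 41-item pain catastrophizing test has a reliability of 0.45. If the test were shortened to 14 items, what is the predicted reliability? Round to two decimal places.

0.22

Length ratio n = 14/41 = 0.3415
Apply the Spearman-Brown prophecy formula, r' = nr / [1 + (n − 1)r]:
r_new = (0.3415 × 0.45) / (1 + (0.3415 − 1) × 0.45)
r_new = 0.1537 / 0.7037 ≈ 0.2184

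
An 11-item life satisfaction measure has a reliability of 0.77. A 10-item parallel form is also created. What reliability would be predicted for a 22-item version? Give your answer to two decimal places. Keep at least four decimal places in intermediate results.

0.87

The 10-item form is not needed; work directly from the 11-item form with n = 22/11 = 2.0000.
r_{22} = n·r / (1 + (n − 1)·r) = 1.5400 / 1.7700 ≈ 0.8701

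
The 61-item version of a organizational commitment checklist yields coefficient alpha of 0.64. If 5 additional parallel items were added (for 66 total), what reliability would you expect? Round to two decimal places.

0.66

Length ratio n = 66/61 = 1.082
By Spearman-Brown, r_new = n r / (1 + (n − 1) r).
r_new = (1.082 × 0.64) / (1 + (1.082 − 1) × 0.64)
r_new = 0.6925 / 1.0525 ≈ 0.6580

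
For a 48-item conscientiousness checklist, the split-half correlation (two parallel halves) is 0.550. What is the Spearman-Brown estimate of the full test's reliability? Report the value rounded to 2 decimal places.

0.71

Each half is half the length of the full test, so the full test is n = 2 times a half.
r_full = 2(0.550) / (1 + 0.550)
       = 1.1000 / 1.5500 = 0.7097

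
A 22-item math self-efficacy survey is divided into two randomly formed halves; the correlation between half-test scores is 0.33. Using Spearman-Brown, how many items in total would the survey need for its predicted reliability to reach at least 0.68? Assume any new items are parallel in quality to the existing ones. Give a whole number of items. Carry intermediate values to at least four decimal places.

48

Corrected full-test reliability: r_full = 2 × 0.33 / (1 + 0.33) ≈ 0.4962
Solve Spearman-Brown for n: n = 0.68(1 − 0.4962) / [0.4962(1 − 0.68)] = 2.1575
Required items = 2.1575 × 22 = 47.47, so 48 items.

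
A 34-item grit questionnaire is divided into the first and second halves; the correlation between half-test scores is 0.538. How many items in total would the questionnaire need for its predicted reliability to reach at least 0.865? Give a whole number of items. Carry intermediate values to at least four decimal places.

94

Corrected full-test reliability: r_full = 2 × 0.538 / (1 + 0.538) ≈ 0.6996
n = r_tgt(1 − r_full) / [r_full(1 − r_tgt)] = 0.865 × 0.3004 / (0.6996 × 0.135) ≈ 2.7513
Required items = 2.7513 × 34 = 93.54, so 94 items.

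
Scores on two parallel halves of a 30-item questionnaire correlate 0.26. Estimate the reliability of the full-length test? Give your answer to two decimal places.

0.41

Each half is half the length of the full test, so the full test is n = 2 times a half.
r_full = 2(0.26) / (1 + 0.26)
r_full = 0.5200 / 1.2600 ≈ 0.4127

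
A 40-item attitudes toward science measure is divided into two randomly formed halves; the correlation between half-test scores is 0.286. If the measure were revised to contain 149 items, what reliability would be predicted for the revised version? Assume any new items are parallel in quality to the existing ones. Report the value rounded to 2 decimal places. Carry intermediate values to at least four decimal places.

0.75

Spearman-Brown correction (n = 2): r_full = 2·0.286/(1 + 0.286) = 0.4448
Then adjust to 149 items: n = 149/40 = 3.7250
r_new = n·r_full / (1 + (n − 1)·r_full) = 1.6569 / 2.2121 ≈ 0.7490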